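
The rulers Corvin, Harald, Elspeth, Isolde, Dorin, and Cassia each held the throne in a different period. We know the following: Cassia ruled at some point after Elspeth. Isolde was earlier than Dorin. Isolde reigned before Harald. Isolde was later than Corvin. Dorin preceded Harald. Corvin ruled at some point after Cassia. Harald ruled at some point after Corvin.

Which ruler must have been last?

Every other ruler has a chain of constraints placing them before Harald, so Harald is last.

Harald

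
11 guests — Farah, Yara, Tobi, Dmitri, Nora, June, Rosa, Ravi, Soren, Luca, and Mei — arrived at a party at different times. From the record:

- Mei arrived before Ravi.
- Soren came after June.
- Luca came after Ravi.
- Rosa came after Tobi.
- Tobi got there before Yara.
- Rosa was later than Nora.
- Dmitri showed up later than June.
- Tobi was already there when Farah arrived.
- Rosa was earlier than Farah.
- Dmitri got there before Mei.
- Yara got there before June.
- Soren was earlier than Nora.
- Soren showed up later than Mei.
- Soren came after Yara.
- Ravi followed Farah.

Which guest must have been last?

Luca

Every other guest has a chain of constraints placing them before Luca, so Luca is last.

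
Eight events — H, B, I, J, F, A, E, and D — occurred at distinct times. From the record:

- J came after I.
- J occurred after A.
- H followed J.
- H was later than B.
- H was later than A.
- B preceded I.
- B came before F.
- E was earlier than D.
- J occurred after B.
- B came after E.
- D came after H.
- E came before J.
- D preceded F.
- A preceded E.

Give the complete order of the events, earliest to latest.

A, E, B, I, J, H, D, F

The constraints fix every adjacent pair, so only one ordering works:
A → E → B → I → J → H → D → F.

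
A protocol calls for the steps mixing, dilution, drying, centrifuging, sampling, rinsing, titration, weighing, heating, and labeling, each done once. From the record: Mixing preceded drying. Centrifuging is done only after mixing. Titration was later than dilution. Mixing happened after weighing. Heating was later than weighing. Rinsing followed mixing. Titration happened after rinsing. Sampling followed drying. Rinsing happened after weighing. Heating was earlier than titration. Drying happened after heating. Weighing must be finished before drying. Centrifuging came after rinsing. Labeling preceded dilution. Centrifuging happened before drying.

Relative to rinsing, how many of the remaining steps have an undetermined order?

Forced before rinsing: mixing and weighing; forced after rinsing: centrifuging, drying, sampling, and titration.
That leaves dilution, heating, and labeling with no forced order relative to rinsing — 3.

3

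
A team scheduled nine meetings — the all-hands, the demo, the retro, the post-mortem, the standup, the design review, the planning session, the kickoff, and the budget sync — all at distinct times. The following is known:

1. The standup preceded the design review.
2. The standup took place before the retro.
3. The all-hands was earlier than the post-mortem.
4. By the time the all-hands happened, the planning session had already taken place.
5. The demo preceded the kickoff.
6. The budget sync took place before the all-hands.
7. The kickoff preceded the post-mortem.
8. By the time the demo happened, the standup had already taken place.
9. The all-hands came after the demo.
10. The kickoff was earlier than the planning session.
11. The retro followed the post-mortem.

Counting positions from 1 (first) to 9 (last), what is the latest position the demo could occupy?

The demo must come before the all-hands, the kickoff, the planning session, the post-mortem, and the retro — 5 meetings forced after it.
Everything else can be placed before the demo in some valid order, so the demo can sit as late as position 9 − 5 = 4.

4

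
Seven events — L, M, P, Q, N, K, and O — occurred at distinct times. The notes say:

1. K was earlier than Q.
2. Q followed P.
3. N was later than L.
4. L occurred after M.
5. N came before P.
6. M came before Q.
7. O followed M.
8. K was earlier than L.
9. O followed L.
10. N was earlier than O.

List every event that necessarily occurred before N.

K, L, M

Directly stated before N: L.
K reaches N via K → L → N.
M reaches N via M → L → N.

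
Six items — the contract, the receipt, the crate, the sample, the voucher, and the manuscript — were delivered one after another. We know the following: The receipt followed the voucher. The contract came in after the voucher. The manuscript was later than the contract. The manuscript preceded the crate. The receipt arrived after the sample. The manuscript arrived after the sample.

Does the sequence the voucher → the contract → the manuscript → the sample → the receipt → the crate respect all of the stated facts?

no

The constraints require the sample before the manuscript, but in the proposed sequence the manuscript appears ahead of the sample. That one violation is enough.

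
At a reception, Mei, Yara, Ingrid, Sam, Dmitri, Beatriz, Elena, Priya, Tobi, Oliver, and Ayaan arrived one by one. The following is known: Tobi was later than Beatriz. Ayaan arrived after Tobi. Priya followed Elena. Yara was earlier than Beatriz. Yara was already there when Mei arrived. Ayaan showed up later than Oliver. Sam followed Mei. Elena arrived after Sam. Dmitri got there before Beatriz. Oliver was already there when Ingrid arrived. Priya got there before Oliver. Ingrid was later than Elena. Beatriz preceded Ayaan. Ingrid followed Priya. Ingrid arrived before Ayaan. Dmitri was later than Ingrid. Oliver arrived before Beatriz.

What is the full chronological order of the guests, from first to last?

Yara, Mei, Sam, Elena, Priya, Oliver, Ingrid, Dmitri, Beatriz, Tobi, Ayaan

The constraints fix every adjacent pair, so only one ordering works:
Yara → Mei → Sam → Elena → Priya → Oliver → Ingrid → Dmitri → Beatriz → Tobi → Ayaan.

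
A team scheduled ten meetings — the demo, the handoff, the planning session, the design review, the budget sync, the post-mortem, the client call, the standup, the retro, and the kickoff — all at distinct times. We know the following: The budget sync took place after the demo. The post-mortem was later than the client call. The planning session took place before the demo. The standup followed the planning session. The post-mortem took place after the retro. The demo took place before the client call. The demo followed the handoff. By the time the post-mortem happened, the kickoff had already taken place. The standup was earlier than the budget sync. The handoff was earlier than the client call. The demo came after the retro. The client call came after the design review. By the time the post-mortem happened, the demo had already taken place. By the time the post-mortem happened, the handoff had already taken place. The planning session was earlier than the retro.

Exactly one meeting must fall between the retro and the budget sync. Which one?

the demo

Tracing the constraints gives the retro → the demo → the budget sync, so the demo sits after the retro and before the budget sync.
No other meeting is forced both after the retro and before the budget sync.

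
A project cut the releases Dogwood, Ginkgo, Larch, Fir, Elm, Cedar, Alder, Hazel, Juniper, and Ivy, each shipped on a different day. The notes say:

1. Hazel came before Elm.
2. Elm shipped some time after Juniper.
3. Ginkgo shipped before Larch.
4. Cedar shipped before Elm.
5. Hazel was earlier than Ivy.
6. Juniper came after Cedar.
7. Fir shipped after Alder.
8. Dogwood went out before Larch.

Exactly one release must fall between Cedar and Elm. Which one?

Tracing the constraints gives Cedar → Juniper → Elm, so Juniper sits after Cedar and before Elm.
No other release is forced both after Cedar and before Elm.

Juniper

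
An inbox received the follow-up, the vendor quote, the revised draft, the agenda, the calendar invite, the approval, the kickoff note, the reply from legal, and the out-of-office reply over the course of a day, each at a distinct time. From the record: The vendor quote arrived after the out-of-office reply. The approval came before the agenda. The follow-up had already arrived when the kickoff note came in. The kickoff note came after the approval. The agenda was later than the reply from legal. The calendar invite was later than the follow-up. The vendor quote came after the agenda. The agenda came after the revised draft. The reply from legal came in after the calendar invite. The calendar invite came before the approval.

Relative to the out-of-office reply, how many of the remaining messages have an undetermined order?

7

Forced after the out-of-office reply: the vendor quote.
That leaves the agenda, the approval, the calendar invite, the follow-up, the kickoff note, the reply from legal, and the revised draft with no forced order relative to the out-of-office reply — 7.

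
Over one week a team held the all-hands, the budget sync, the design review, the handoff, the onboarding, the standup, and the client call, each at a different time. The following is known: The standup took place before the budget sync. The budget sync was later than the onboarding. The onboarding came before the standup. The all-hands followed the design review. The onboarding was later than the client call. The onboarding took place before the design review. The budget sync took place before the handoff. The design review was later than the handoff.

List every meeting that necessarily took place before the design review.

Directly stated before the design review: the handoff and the onboarding.
The budget sync reaches the design review via the budget sync → the handoff → the design review.
The client call reaches the design review via the client call → the onboarding → the design review.
The standup reaches the design review via the standup → the budget sync → the handoff → the design review.

the budget sync, the client call, the handoff, the onboarding, the standup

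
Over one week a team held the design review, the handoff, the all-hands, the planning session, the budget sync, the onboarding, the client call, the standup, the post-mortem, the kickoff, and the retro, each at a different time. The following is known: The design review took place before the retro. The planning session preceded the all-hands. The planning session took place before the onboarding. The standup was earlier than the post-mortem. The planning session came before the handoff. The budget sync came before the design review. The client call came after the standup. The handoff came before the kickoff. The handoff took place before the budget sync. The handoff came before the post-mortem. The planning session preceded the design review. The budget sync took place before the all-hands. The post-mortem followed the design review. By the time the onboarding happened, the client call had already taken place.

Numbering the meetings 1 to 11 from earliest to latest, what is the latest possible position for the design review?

9

The design review must come before the post-mortem and the retro — 2 meetings forced after it.
Everything else can be placed before the design review in some valid order, so the design review can sit as late as position 11 − 2 = 9.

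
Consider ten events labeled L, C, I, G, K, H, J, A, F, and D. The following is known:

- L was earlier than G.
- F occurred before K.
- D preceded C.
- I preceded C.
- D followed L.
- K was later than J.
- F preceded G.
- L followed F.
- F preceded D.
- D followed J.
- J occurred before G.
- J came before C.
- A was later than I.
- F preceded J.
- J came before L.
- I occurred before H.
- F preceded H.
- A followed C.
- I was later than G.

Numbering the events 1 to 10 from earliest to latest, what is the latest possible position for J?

2

J must come before A, C, D, G, H, I, K, and L — 8 events forced after it.
Everything else can be placed before J in some valid order, so J can sit as late as position 10 − 8 = 2.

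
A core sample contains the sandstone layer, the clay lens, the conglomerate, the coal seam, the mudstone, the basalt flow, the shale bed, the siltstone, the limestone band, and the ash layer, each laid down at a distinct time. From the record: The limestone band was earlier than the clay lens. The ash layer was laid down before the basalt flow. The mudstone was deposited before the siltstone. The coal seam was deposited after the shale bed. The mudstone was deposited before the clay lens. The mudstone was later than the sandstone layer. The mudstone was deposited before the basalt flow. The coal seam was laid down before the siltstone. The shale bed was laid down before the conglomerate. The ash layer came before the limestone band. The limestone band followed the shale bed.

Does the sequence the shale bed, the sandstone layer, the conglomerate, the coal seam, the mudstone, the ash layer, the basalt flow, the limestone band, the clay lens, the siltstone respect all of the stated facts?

yes

Check each stated constraint against the proposed order — e.g. the coal seam is ahead of the siltstone; the shale bed is ahead of the limestone band. Every pair is in the required order; nothing is violated.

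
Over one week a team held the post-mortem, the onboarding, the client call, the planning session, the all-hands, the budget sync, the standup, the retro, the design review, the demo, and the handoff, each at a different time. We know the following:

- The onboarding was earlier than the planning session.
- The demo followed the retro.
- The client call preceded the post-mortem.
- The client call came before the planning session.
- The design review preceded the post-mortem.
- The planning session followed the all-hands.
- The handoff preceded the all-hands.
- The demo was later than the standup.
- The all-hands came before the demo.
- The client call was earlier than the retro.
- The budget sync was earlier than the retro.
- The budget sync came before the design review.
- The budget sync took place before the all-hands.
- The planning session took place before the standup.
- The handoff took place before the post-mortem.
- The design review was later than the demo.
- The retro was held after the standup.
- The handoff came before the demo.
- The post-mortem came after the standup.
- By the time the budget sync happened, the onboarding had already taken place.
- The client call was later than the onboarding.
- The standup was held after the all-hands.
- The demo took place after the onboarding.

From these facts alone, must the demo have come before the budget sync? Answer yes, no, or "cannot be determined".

Tracing the constraints gives the budget sync → the retro → the demo, so the budget sync must come before the demo.
That means the demo cannot be before the budget sync.

no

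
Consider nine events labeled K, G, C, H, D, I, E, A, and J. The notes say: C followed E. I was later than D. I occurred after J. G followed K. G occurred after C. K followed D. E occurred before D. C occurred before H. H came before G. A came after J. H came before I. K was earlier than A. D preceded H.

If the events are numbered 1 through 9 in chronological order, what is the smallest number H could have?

4

C, D, and E must all come before H — 3 forced predecessors.
Nothing else is forced ahead of H, so its earliest slot is position 3 + 1 = 4.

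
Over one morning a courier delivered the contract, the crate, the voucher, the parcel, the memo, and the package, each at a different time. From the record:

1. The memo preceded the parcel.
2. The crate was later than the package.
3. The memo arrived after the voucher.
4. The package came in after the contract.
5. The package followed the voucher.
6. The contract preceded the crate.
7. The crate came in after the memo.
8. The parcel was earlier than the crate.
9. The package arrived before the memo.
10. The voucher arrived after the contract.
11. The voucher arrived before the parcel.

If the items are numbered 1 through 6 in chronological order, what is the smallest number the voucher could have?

The contract must come before the voucher — 1 forced predecessor.
Nothing else is forced ahead of the voucher, so its earliest slot is position 1 + 1 = 2.

2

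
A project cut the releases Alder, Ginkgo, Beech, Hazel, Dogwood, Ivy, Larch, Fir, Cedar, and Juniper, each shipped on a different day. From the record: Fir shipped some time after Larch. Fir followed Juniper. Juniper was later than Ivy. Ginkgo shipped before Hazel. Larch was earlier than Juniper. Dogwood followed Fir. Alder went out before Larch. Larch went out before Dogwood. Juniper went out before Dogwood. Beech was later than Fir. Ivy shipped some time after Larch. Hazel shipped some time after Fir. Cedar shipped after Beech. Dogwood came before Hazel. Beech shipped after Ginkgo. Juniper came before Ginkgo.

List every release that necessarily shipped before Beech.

Alder, Fir, Ginkgo, Ivy, Juniper, Larch

Directly stated before Beech: Fir and Ginkgo.
Alder reaches Beech via Alder → Larch → Fir → Beech.
Ivy reaches Beech via Ivy → Juniper → Fir → Beech.
Juniper reaches Beech via Juniper → Fir → Beech.
Likewise Larch reaches Beech by chaining the stated constraints.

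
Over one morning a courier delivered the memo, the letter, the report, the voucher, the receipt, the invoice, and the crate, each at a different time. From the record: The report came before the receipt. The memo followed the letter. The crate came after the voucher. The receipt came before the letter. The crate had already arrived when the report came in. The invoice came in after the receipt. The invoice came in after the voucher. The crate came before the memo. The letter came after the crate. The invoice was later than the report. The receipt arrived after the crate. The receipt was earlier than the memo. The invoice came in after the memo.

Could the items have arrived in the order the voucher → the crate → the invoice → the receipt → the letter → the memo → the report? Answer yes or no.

The constraints require the memo before the invoice, but in the proposed sequence the invoice appears ahead of the memo. That one violation is enough.

no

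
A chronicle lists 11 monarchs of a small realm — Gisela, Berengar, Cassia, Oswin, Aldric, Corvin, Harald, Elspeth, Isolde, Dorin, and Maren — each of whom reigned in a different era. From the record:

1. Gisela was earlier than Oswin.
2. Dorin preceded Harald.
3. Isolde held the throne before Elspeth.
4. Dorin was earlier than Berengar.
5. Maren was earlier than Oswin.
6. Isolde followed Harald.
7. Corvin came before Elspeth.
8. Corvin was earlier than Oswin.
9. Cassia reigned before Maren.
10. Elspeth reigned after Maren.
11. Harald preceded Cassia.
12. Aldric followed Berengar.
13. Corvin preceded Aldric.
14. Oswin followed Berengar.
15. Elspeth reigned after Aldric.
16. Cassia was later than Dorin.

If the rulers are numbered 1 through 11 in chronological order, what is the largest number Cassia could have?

Cassia must come before Elspeth, Maren, and Oswin — 3 rulers forced after them.
Everything else can be placed before Cassia in some valid order, so Cassia can sit as late as position 11 − 3 = 8.

8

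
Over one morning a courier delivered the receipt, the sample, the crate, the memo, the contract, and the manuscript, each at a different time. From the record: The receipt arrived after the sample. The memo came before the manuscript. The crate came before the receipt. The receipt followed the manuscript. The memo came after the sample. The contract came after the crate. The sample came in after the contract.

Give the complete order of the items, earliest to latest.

the crate, the contract, the sample, the memo, the manuscript, the receipt

The constraints fix every adjacent pair, so only one ordering works:
the crate → the contract → the sample → the memo → the manuscript → the receipt.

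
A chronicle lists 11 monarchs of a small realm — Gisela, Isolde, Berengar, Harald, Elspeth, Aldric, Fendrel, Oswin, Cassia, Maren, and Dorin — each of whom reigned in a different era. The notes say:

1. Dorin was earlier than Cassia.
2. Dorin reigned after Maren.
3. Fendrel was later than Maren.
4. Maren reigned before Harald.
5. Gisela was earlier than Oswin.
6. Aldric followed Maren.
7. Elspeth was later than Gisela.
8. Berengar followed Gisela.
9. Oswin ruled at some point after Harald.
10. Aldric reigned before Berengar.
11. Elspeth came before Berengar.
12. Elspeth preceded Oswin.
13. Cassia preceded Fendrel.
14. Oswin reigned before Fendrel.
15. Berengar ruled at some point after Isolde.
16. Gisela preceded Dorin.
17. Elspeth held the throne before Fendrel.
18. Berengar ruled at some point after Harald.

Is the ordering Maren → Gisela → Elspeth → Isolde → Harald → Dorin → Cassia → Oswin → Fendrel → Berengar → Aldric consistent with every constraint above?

The constraints require Aldric before Berengar, but in the proposed sequence Berengar appears ahead of Aldric. That one violation is enough.

no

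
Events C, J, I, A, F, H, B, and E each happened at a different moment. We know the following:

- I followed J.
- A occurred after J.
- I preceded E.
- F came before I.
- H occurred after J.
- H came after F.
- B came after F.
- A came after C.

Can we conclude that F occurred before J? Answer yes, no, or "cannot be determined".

No chain of stated constraints runs from F to J, and none runs from J to F either.
So the relative order of F and J is not fixed by the given facts.

cannot be determined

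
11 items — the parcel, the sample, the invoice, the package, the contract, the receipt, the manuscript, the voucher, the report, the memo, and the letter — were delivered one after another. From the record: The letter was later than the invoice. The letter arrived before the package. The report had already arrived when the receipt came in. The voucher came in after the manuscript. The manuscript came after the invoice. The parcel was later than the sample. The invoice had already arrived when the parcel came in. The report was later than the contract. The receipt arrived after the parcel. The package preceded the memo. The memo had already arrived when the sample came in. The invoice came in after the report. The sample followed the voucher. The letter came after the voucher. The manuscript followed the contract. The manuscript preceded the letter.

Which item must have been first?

The contract has a chain of constraints placing it before every other item, so the contract must be first.

the contract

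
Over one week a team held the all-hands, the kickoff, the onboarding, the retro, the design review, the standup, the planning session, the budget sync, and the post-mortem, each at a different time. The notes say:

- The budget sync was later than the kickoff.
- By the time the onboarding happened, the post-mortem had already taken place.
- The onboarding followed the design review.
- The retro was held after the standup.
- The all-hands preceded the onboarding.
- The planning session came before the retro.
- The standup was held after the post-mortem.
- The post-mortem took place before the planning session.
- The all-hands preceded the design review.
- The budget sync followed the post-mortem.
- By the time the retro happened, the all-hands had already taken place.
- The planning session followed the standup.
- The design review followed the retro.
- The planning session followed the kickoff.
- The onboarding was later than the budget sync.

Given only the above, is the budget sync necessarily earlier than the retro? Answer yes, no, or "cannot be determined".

cannot be determined

No chain of stated constraints runs from the budget sync to the retro, and none runs from the retro to the budget sync either.
So the relative order of the budget sync and the retro is not fixed by the given facts.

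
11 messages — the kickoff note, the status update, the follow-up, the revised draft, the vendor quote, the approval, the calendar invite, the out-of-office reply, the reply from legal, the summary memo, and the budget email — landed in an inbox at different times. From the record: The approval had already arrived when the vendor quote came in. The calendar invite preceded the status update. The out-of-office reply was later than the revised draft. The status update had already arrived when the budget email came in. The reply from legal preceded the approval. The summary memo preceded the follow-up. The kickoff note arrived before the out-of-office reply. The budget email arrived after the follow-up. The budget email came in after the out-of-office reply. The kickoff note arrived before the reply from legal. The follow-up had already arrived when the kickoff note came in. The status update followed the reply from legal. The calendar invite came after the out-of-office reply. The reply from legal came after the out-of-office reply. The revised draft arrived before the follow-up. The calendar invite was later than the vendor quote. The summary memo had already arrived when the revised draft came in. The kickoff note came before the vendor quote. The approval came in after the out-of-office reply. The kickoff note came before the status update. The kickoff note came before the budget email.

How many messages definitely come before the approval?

Directly stated before the approval: the out-of-office reply and the reply from legal.
The follow-up reaches the approval via the follow-up → the kickoff note → the out-of-office reply → the approval.
The kickoff note reaches the approval via the kickoff note → the out-of-office reply → the approval.
The revised draft reaches the approval via the revised draft → the out-of-office reply → the approval.
Likewise the summary memo reaches the approval by chaining the stated constraints.
That's the follow-up, the kickoff note, the out-of-office reply, the reply from legal, the revised draft, and the summary memo — 6 in all.

6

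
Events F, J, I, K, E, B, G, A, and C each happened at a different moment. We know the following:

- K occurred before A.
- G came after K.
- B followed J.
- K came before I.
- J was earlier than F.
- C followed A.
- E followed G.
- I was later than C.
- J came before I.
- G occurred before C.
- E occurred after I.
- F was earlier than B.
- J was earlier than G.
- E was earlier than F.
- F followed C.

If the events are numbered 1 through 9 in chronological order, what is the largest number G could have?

4

G must come before B, C, E, F, and I — 5 events forced after it.
Everything else can be placed before G in some valid order, so G can sit as late as position 9 − 5 = 4.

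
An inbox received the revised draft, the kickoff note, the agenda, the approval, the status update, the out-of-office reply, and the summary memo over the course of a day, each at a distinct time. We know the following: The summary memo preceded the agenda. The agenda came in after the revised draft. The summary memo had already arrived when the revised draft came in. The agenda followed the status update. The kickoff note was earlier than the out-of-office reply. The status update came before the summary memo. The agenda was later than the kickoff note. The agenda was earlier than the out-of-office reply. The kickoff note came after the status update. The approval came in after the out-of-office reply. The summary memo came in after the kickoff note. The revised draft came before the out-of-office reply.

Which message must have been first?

The status update has a chain of constraints placing it before every other message, so the status update must be first.

the status update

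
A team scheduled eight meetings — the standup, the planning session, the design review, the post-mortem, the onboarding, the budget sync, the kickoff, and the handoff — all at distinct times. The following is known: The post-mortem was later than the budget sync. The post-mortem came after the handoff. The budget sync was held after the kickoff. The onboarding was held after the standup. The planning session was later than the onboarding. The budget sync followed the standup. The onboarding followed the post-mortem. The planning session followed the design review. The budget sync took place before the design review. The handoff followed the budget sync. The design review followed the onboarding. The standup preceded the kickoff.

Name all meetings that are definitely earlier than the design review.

Directly stated before the design review: the budget sync and the onboarding.
The handoff reaches the design review via the handoff → the post-mortem → the onboarding → the design review.
The kickoff reaches the design review via the kickoff → the budget sync → the design review.
The post-mortem reaches the design review via the post-mortem → the onboarding → the design review.
Likewise the standup reaches the design review by chaining the stated constraints.
No chain forces the planning session ahead of the design review.

the budget sync, the handoff, the kickoff, the onboarding, the post-mortem, the standup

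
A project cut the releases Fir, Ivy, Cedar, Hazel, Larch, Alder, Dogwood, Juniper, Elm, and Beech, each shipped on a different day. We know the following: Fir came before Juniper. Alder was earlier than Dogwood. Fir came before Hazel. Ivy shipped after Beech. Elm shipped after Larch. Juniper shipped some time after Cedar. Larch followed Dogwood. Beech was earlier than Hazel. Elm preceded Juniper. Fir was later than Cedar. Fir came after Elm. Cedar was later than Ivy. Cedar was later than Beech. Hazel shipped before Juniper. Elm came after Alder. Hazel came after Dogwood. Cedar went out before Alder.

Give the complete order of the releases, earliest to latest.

Beech, Ivy, Cedar, Alder, Dogwood, Larch, Elm, Fir, Hazel, Juniper

The constraints fix every adjacent pair, so only one ordering works:
Beech → Ivy → Cedar → Alder → Dogwood → Larch → Elm → Fir → Hazel → Juniper.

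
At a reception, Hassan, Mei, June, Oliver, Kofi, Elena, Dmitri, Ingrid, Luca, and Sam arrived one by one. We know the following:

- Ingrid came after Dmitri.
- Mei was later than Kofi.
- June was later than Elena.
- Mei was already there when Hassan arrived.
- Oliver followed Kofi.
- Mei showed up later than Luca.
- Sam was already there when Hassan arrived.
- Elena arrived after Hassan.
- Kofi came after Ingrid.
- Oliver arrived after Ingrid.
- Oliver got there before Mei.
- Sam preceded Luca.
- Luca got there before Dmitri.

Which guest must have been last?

June

Every other guest has a chain of constraints placing them before June, so June is last.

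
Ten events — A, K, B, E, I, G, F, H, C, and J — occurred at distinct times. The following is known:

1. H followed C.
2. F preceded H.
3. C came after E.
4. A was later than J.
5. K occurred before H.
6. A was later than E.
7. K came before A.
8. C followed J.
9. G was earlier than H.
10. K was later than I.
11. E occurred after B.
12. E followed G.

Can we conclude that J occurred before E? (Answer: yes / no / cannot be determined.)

No chain of stated constraints runs from J to E, and none runs from E to J either.
So the relative order of J and E is not fixed by the given facts.

cannot be determined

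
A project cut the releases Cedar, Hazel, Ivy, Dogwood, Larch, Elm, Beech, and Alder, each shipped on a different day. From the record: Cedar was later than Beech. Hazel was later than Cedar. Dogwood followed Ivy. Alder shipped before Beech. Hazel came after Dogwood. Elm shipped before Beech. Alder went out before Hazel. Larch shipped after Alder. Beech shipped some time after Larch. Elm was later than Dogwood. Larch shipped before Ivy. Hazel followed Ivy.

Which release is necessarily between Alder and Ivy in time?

Larch

Tracing the constraints gives Alder → Larch → Ivy, so Larch sits after Alder and before Ivy.
No other release is forced both after Alder and before Ivy.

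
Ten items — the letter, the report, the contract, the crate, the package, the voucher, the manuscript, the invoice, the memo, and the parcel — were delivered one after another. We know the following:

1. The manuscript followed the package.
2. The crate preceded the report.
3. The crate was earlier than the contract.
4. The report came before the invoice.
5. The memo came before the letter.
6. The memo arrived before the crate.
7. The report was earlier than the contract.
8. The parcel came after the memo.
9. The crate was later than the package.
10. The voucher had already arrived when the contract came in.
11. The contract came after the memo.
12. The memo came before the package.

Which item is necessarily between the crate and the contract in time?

Tracing the constraints gives the crate → the report → the contract, so the report sits after the crate and before the contract.
No other item is forced both after the crate and before the contract.

the report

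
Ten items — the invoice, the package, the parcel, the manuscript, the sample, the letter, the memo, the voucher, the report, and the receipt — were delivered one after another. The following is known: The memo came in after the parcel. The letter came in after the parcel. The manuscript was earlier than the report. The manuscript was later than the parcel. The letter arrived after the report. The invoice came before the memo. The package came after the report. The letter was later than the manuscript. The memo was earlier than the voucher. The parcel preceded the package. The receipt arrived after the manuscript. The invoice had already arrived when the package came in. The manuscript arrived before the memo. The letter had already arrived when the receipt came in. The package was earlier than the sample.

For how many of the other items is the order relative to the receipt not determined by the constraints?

Forced before the receipt: the letter, the manuscript, the parcel, and the report.
That leaves the invoice, the memo, the package, the sample, and the voucher with no forced order relative to the receipt — 5.

5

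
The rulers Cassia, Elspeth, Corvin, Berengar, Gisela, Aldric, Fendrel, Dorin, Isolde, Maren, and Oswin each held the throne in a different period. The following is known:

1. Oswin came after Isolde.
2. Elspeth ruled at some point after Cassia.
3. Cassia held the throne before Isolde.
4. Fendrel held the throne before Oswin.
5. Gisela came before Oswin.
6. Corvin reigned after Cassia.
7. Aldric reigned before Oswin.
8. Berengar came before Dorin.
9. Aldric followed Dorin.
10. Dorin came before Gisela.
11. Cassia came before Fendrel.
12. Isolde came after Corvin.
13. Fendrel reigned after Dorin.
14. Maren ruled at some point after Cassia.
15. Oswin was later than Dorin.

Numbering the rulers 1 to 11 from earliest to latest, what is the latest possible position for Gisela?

Gisela must come before Oswin — 1 ruler forced after them.
Everything else can be placed before Gisela in some valid order, so Gisela can sit as late as position 11 − 1 = 10.

10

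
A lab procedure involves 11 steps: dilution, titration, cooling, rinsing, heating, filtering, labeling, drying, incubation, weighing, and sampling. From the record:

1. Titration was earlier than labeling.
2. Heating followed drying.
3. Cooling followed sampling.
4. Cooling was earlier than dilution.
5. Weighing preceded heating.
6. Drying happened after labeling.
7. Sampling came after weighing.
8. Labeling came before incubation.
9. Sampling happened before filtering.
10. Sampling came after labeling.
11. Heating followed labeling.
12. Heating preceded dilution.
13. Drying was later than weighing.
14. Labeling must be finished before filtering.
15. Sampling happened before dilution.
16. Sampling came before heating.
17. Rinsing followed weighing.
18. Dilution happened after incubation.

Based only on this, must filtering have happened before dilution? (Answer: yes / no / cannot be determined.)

cannot be determined

No chain of stated constraints runs from filtering to dilution, and none runs from dilution to filtering either.
So the relative order of filtering and dilution is not fixed by the given facts.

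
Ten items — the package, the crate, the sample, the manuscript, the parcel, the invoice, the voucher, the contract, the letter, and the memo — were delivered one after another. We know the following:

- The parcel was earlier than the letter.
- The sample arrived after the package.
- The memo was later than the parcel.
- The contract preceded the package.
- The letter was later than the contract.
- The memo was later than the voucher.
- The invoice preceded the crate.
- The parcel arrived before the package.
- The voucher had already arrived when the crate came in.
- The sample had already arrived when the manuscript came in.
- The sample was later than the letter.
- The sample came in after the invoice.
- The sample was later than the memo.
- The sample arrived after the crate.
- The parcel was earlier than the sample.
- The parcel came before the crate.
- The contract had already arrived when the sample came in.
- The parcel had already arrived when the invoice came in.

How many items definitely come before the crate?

3

Directly stated before the crate: the invoice, the parcel, and the voucher.
No chain forces the sample (or any of the others) ahead of the crate.
That's the invoice, the parcel, and the voucher — 3 in all.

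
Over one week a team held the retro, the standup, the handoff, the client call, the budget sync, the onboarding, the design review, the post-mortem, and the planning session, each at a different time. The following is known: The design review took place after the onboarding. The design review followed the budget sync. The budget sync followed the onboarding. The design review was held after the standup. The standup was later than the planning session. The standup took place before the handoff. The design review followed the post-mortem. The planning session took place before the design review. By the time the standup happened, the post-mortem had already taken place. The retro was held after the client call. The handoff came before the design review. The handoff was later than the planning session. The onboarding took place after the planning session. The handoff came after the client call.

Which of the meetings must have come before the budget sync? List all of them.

the onboarding, the planning session

Directly stated before the budget sync: the onboarding.
The planning session reaches the budget sync via the planning session → the onboarding → the budget sync.
No chain forces the handoff (or any of the others) ahead of the budget sync.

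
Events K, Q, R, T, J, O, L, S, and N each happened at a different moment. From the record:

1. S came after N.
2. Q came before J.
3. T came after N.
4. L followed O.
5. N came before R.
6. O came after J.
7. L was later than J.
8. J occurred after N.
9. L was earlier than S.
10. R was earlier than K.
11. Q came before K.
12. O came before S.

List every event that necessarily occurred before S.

Directly stated before S: L, N, and O.
J reaches S via J → L → S.
Q reaches S via Q → J → L → S.

J, L, N, O, Q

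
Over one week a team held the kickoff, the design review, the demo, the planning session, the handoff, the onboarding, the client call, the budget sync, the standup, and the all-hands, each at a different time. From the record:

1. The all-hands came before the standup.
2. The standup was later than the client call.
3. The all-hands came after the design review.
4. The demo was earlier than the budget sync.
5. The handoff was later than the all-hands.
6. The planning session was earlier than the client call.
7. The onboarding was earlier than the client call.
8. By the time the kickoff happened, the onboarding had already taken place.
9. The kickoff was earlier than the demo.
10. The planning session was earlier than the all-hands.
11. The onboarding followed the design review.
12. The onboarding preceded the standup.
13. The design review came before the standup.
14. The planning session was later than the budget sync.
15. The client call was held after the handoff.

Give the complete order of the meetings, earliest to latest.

The constraints fix every adjacent pair, so only one ordering works:
the design review → the onboarding → the kickoff → the demo → the budget sync → the planning session → the all-hands → the handoff → the client call → the standup.

the design review, the onboarding, the kickoff, the demo, the budget sync, the planning session, the all-hands, the handoff, the client call, the standup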